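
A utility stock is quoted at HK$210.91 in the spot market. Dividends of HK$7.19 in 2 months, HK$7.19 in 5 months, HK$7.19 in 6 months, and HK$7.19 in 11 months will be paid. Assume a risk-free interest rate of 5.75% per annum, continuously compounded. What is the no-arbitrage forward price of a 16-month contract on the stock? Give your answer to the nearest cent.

HK$197.54

PV(dividends) I = 7.19·e^(−0.0575·2/12) + 7.19·e^(−0.0575·5/12) + 7.19·e^(−0.0575·6/12) + 7.19·e^(−0.0575·11/12)
I = 7.1214 + 7.0198 + 6.9862 + 6.8208 = 27.9482
F = (S − I)·e^(rT) = (210.91 − 27.9482) · e^(0.0575·16/12)
= 182.9618 · e^0.076667 = 182.9618 × 1.079682 = HK$197.54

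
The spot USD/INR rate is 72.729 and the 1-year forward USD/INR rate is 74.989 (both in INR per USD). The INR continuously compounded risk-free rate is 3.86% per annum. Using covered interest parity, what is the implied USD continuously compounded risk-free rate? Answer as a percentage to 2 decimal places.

F = S·e^((r_INR − r_USD)T) ⇒ r_USD = r_INR − ln(F/S)/T
ln(74.989/72.729) = 0.030601; /(1) = 0.030601
r_USD = 0.0386 − 0.030601 = 0.007999
r_USD = 0.80%

0.80%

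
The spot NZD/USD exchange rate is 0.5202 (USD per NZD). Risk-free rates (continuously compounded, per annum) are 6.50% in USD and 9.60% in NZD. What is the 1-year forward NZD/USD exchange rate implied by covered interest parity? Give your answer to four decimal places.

0.5043

F = S·e^((r_USD − r_NZD)T) = 0.5202 · e^((0.0650 − 0.0960) × 12/12)
= 0.5202 · e^-0.031000 = 0.5202 × 0.969476
F = 0.5043 USD per NZD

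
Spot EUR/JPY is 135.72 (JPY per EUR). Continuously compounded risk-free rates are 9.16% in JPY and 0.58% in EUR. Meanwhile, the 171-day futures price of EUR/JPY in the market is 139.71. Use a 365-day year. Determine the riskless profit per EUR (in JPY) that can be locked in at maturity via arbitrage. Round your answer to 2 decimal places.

Fair futures: F* = S·e^(carry·T), with carry = (r_JPY − r_EUR) = 0.0916 − 0.0058 = 0.0858
F* = 135.72 · e^(0.0858 × 171/365) = 135.72 · e^0.040197 = 135.72 × 1.041016 = 141.2867
Market 139.71 < fair 141.2867: forward underpriced → reverse cash-and-carry (short spot, go long the forward).
At maturity, profit = |F_mkt − F*| = |139.71 − 141.2867| = 1.58 per EUR (in JPY)

1.58 per EUR (in JPY)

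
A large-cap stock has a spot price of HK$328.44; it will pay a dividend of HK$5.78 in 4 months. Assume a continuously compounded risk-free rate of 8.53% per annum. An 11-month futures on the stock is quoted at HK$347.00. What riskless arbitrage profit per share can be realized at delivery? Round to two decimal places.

HK$2.08 per share

PV(dividends) I = 5.78·e^(−0.0853·4/12) = 5.6180
Fair futures F* = (S − I)·e^(rT) = (328.44 − 5.6180)·e^0.078192 = 322.8220 × 1.081330 = 349.0771
Market HK$347.00 < fair 349.0771: forward underpriced → reverse cash-and-carry (short the stock, invest proceeds at r, pay the dividends, go long the forward).
Profit at T = |F_mkt − F*| = |347.00 − 349.0771| = HK$2.08 per share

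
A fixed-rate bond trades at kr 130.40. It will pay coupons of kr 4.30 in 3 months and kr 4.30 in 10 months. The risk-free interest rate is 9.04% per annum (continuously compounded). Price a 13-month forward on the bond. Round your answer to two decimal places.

PV(coupons) I = 4.30·e^(−0.0904·3/12) + 4.30·e^(−0.0904·10/12)
I = 4.2039 + 3.9880 = 8.1919
F = (S − I)·e^(rT) = (130.40 − 8.1919) · e^(0.0904·13/12)
= 122.2081 · e^0.097933 = 122.2081 × 1.102889 = kr 134.78

kr 134.78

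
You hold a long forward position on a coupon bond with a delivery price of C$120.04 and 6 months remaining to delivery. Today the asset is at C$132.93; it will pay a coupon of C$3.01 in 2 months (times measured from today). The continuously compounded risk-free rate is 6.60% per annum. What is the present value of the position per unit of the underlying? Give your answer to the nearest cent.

C$13.81

PV(remaining coupons) I = 3.01·e^(−0.0660·2/12) = 2.9771
Current forward F = (S − I)·e^(rT) = (132.93 − 2.9771)·e^(0.0660·6/12) = 129.9529 × 1.033551 = 134.3129
Value (long) = (F − K)·e^(−rT) = (134.3129 − 120.04) × 0.967539 = 13.8096
Value = C$13.81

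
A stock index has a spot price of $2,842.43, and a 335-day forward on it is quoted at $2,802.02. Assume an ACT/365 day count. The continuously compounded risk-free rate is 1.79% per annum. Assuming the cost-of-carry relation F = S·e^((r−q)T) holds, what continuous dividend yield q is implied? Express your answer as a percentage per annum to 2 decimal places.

From F = S·e^((r−q)T): (r − q) = ln(F/S)/T
ln(2802.02/2842.43) = ln(0.985783) = -0.014319
(r − q) = -0.014319 / (335/365) = -0.015601
q = r − ln(F/S)/T = 0.0179 + 0.015601 = 0.033501
q = 3.35%

3.35%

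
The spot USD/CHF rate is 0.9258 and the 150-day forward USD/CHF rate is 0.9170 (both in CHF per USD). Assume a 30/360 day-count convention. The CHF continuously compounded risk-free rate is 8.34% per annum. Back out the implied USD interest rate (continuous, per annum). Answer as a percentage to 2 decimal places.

10.63%

F = S·e^((r_CHF − r_USD)T) ⇒ r_USD = r_CHF − ln(F/S)/T
ln(0.9170/0.9258) = -0.009551; /(150/360) = -0.022922
r_USD = 0.0834 + 0.022922 = 0.106322
r_USD = 10.63%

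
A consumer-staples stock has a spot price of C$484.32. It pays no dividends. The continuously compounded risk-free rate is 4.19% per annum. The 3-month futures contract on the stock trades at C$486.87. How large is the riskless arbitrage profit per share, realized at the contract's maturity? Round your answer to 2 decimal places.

C$2.55 per share

Fair futures: F* = S·e^(carry·T), with carry = r = 0.0419
F* = 484.32 · e^(0.0419 × 3/12) = 484.32 · e^0.010475 = 484.32 × 1.010530 = C$489.4199
Market C$486.87 < fair C$489.4199: forward underpriced → reverse cash-and-carry (short spot, go long the forward).
At maturity, profit = |F_mkt − F*| = |486.87 − 489.4199| = C$2.55 per share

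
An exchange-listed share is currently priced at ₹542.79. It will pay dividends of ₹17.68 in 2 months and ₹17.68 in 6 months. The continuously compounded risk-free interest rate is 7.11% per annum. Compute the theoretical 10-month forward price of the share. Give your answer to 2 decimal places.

₹539.28

PV(dividends) I = 17.68·e^(−0.0711·2/12) + 17.68·e^(−0.0711·6/12)
I = 17.4717 + 17.0625 = 34.5342
F = (S − I)·e^(rT) = (542.79 − 34.5342) · e^(0.0711·10/12)
= 508.2558 · e^0.059250 = 508.2558 × 1.061040 = ₹539.28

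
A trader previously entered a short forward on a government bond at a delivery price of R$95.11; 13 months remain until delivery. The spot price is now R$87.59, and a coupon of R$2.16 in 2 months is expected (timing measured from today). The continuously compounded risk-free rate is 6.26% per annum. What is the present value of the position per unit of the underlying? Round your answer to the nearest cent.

R$3.42

PV(remaining coupons) I = 2.16·e^(−0.0626·2/12) = 2.1376
Current forward F = (S − I)·e^(rT) = (87.59 − 2.1376)·e^(0.0626·13/12) = 85.4524 × 1.070169 = 91.4485
Value (long) = (F − K)·e^(−rT) = (91.4485 − 95.11) × 0.934432 = -3.4214
Short position value = −(long value) = R$3.42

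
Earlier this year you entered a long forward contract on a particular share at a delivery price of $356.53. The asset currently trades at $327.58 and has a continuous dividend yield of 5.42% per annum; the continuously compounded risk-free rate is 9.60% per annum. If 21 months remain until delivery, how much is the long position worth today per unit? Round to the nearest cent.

-$3.46

Current fair forward for the remaining 21 months: F = S·e^((r − q)·T), (r − q) = 0.0960 − 0.0542 = 0.0418
F = 327.58 · e^(0.0418 × 21/12) = 327.58 × 1.075892 = 352.4407
Value of long forward = (F − K)·e^(−rT) = (352.4407 − 356.53) · e^(−0.0960·21/12)
= -4.0893 × 0.845354 = -3.46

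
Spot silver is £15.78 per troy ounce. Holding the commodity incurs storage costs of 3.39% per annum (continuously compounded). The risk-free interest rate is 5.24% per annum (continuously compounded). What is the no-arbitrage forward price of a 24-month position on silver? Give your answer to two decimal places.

£18.75 per troy ounce

Net carry = r + u − y = 0.0524 + 0.0339 − 0.0000 = 0.0863
F = S·e^((r+u−y)T) = 15.78 · e^(0.0863 × 24/12) = 15.78 · e^0.172600
= 15.78 × 1.188391 = £18.75 per troy ounce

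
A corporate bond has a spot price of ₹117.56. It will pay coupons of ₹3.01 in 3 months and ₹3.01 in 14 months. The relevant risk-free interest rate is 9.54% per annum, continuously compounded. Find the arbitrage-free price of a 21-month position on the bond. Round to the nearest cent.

₹132.26

PV(coupons) I = 3.01·e^(−0.0954·3/12) + 3.01·e^(−0.0954·14/12)
I = 2.9391 + 2.6930 = 5.6321
F = (S − I)·e^(rT) = (117.56 − 5.6321) · e^(0.0954·21/12)
= 111.9279 · e^0.166950 = 111.9279 × 1.181695 = ₹132.26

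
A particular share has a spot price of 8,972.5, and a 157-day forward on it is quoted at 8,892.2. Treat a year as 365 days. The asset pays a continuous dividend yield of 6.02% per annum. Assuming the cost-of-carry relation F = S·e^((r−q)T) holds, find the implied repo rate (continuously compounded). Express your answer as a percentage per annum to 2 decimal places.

From F = S·e^((r−q)T): (r − q) = ln(F/S)/T
ln(8892.2/8972.5) = ln(0.991050) = -0.008990
(r − q) = -0.008990 / (157/365) = -0.020900
r = ln(F/S)/T + q = -0.020900 + 0.0602 = 0.039300
r = 3.93%

3.93%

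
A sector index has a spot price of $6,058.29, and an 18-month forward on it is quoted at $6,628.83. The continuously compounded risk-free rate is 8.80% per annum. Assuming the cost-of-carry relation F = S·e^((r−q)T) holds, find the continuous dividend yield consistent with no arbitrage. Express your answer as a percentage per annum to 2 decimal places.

2.80%

From F = S·e^((r−q)T): (r − q) = ln(F/S)/T
ln(6628.83/6058.29) = ln(1.094175) = 0.090001
(r − q) = 0.090001 / (18/12) = 0.060001
q = r − ln(F/S)/T = 0.0880 − 0.060001 = 0.027999
q = 2.80%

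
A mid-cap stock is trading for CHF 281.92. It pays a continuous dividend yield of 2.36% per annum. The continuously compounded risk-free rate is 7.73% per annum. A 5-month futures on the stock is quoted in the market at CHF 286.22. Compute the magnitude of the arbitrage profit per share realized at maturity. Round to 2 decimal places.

CHF 2.08 per share

Fair futures: F* = S·e^(carry·T), with carry = (r − q) = 0.0773 − 0.0236 = 0.0537
F* = 281.92 · e^(0.0537 × 5/12) = 281.92 · e^0.022375 = 281.92 × 1.022627 = CHF 288.2990
Market CHF 286.22 < fair CHF 288.2990: forward underpriced → reverse cash-and-carry (short spot, go long the forward).
At maturity, profit = |F_mkt − F*| = |286.22 − 288.2990| = CHF 2.08 per share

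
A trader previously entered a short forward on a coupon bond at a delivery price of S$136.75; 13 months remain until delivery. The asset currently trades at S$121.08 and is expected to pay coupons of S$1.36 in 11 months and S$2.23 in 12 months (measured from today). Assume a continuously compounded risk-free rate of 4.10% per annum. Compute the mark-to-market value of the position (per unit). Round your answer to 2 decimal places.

PV(remaining coupons) I = 1.36·e^(−0.0410·11/12) + 2.23·e^(−0.0410·12/12) = 3.4503
Current forward F = (S − I)·e^(rT) = (121.08 − 3.4503)·e^(0.0410·13/12) = 117.6297 × 1.045418 = 122.9722
Value (long) = (F − K)·e^(−rT) = (122.9722 − 136.75) × 0.956555 = -13.1792
Short position value = −(long value) = S$13.18

S$13.18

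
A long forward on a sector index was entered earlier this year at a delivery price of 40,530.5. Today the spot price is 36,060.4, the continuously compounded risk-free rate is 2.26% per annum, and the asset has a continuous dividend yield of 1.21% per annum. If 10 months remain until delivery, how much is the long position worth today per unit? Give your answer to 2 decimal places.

Current fair forward for the remaining 10 months: F = S·e^((r − q)·T), (r − q) = 0.0226 − 0.0121 = 0.0105
F = 36060.4 · e^(0.0105 × 10/12) = 36060.4 × 1.00878839 = 36377.3129
Value of long forward = (F − K)·e^(−rT) = (36377.3129 − 40530.5) · e^(−0.0226·10/12)
= -4153.1871 × 0.98134291 = -4075.70

-4075.70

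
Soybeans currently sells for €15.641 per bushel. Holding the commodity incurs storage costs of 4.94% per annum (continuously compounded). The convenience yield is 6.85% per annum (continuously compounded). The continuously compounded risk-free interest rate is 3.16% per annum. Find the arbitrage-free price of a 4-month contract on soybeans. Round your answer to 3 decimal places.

Net carry = r + u − y = 0.0316 + 0.0494 − 0.0685 = 0.0125
F = S·e^((r+u−y)T) = 15.641 · e^(0.0125 × 4/12) = 15.641 · e^0.004167
= 15.641 × 1.004176 = €15.706 per bushel

€15.706 per bushel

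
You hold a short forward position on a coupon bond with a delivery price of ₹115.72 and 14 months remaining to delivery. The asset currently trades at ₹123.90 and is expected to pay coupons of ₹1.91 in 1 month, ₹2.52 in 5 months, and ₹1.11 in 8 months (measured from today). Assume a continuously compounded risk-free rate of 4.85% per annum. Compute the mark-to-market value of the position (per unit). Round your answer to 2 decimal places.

PV(remaining coupons) I = 1.91·e^(−0.0485·1/12) + 2.52·e^(−0.0485·5/12) + 1.11·e^(−0.0485·8/12) = 5.4466
Current forward F = (S − I)·e^(rT) = (123.90 − 5.4466)·e^(0.0485·14/12) = 118.4534 × 1.058215 = 125.3492
Value (long) = (F − K)·e^(−rT) = (125.3492 − 115.72) × 0.944988 = 9.0995
Short position value = −(long value) = -₹9.10

-₹9.10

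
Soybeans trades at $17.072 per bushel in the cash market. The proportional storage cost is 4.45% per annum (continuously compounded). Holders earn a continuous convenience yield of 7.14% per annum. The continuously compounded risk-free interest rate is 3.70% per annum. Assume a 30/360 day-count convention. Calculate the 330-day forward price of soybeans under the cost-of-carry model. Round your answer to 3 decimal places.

$17.231 per bushel

Net carry = r + u − y = 0.0370 + 0.0445 − 0.0714 = 0.0101
F = S·e^((r+u−y)T) = 17.072 · e^(0.0101 × 330/360) = 17.072 · e^0.009258
= 17.072 × 1.009301 = $17.231 per bushel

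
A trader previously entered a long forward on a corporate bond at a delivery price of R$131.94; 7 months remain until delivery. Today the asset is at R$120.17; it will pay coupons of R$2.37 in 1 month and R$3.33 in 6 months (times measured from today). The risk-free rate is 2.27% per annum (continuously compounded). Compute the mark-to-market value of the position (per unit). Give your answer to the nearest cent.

-R$15.69

PV(remaining coupons) I = 2.37·e^(−0.0227·1/12) + 3.33·e^(−0.0227·6/12) = 5.6579
Current forward F = (S − I)·e^(rT) = (120.17 − 5.6579)·e^(0.0227·7/12) = 114.5121 × 1.013330 = 116.0385
Value (long) = (F − K)·e^(−rT) = (116.0385 − 131.94) × 0.986846 = -15.6923
Value = -R$15.69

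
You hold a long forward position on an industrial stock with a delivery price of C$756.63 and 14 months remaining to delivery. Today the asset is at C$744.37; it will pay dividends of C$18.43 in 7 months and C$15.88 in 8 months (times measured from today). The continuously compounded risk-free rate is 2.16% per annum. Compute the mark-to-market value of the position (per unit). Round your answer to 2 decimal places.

PV(remaining dividends) I = 18.43·e^(−0.0216·7/12) + 15.88·e^(−0.0216·8/12) = 33.8522
Current forward F = (S − I)·e^(rT) = (744.37 − 33.8522)·e^(0.0216·14/12) = 710.5178 × 1.025520 = 728.6502
Value (long) = (F − K)·e^(−rT) = (728.6502 − 756.63) × 0.975115 = -27.2835
Value = -C$27.28

-C$27.28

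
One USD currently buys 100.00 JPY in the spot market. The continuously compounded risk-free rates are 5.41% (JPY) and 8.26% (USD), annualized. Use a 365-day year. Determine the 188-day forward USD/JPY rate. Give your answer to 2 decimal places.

98.54

F = S·e^((r_JPY − r_USD)T) = 100.00 · e^((0.0541 − 0.0826) × 188/365)
= 100.00 · e^-0.014679 = 100.00 × 0.985428
F = 98.54 JPY per USD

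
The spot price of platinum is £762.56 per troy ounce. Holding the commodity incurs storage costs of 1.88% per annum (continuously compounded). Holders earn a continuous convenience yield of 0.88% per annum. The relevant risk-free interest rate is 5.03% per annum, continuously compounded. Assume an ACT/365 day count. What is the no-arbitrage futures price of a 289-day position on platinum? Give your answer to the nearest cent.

Net carry = r + u − y = 0.0503 + 0.0188 − 0.0088 = 0.0603
F = S·e^((r+u−y)T) = 762.56 · e^(0.0603 × 289/365) = 762.56 · e^0.047744
= 762.56 × 1.048902 = £799.85 per troy ounce

£799.85 per troy ounce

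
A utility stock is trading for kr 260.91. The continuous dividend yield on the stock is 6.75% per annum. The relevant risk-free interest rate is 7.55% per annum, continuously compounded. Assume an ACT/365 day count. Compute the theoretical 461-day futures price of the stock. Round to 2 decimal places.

kr 263.56

F = S·e^((r − q)T) = 260.91 · e^((0.0755 − 0.0675) × 461/365)
= 260.91 · e^0.010104 = 260.91 × 1.010155
F = kr 263.56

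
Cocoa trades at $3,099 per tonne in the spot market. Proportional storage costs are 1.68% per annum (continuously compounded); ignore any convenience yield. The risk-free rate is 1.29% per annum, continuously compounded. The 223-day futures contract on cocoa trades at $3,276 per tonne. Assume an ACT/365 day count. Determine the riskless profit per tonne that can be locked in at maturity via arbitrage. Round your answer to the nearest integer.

Fair futures: F* = S·e^(carry·T), with carry = (r + u) = 0.0129 + 0.0168 = 0.0297
F* = 3099 · e^(0.0297 × 223/365) = 3099 · e^0.018145 = 3099 × 1.018311 = $3155.7458
Market $3276 > fair $3155.7458: forward overpriced → cash-and-carry (buy spot, short the forward).
At maturity, profit = |F_mkt − F*| = |3276 − 3155.7458| = $120 per tonne

$120 per tonne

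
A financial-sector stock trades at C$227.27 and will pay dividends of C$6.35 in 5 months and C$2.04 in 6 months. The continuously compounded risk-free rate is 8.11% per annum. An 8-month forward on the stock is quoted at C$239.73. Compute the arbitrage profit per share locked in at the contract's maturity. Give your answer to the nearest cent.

PV(dividends) I = 6.35·e^(−0.0811·5/12) + 2.04·e^(−0.0811·6/12) = 8.0979
Fair forward F* = (S − I)·e^(rT) = (227.27 − 8.0979)·e^0.054067 = 219.1721 × 1.055555 = 231.3482
Market C$239.73 > fair 231.3482: forward overpriced → cash-and-carry (borrow at r, buy the stock and collect the dividends, short the forward).
Profit at T = |F_mkt − F*| = |239.73 − 231.3482| = C$8.38 per share

C$8.38 per share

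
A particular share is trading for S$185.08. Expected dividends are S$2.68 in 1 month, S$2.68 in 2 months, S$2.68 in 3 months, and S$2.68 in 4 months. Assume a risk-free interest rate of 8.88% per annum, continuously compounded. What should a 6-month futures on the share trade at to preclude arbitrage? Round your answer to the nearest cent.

PV(dividends) I = 2.68·e^(−0.0888·1/12) + 2.68·e^(−0.0888·2/12) + 2.68·e^(−0.0888·3/12) + 2.68·e^(−0.0888·4/12)
I = 2.6602 + 2.6406 + 2.6212 + 2.6018 = 10.5238
F = (S − I)·e^(rT) = (185.08 − 10.5238) · e^(0.0888·6/12)
= 174.5562 · e^0.044400 = 174.5562 × 1.045400 = S$182.48

S$182.48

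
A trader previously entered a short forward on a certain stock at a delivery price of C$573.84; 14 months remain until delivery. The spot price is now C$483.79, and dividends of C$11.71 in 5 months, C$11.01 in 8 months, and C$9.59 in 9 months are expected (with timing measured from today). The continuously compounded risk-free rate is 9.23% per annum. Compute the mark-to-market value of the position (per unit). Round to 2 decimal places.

C$62.04

PV(remaining dividends) I = 11.71·e^(−0.0923·5/12) + 11.01·e^(−0.0923·8/12) + 9.59·e^(−0.0923·9/12) = 30.5697
Current forward F = (S − I)·e^(rT) = (483.79 − 30.5697)·e^(0.0923·14/12) = 453.2203 × 1.113695 = 504.7492
Value (long) = (F − K)·e^(−rT) = (504.7492 − 573.84) × 0.897912 = -62.0375
Short position value = −(long value) = C$62.04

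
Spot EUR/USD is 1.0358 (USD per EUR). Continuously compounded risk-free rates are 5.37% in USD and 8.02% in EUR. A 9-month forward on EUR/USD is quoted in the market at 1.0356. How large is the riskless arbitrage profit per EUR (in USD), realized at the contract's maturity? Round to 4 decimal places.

Fair forward: F* = S·e^(carry·T), with carry = (r_USD − r_EUR) = 0.0537 − 0.0802 = -0.0265
F* = 1.0358 · e^(-0.0265 × 9/12) = 1.0358 · e^-0.019875 = 1.0358 × 0.980321 = 1.0154
Market 1.0356 > fair 1.0154: forward overpriced → cash-and-carry (buy spot, short the forward).
At maturity, profit = |F_mkt − F*| = |1.0356 − 1.0154| = 0.0202 per EUR (in USD)

0.0202 per EUR (in USD)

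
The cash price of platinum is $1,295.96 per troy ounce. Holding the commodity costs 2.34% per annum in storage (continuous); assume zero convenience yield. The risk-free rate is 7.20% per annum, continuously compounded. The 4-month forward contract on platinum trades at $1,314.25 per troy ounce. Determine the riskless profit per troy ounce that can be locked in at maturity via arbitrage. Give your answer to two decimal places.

Fair forward: F* = S·e^(carry·T), with carry = (r + u) = 0.0720 + 0.0234 = 0.0954
F* = 1295.96 · e^(0.0954 × 4/12) = 1295.96 · e^0.03180000 = 1295.96 × 1.03231102 = $1337.8338
Market $1314.25 < fair $1337.8338: forward underpriced → reverse cash-and-carry (short spot, go long the forward).
At maturity, profit = |F_mkt − F*| = |1314.25 − 1337.8338| = $23.58 per troy ounce

$23.58 per troy ounce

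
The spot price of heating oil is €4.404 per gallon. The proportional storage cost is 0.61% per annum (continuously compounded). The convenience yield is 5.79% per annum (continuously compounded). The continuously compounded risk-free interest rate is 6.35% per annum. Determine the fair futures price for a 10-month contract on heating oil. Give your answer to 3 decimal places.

€4.447 per gallon

Net carry = r + u − y = 0.0635 + 0.0061 − 0.0579 = 0.0117
F = S·e^((r+u−y)T) = 4.404 · e^(0.0117 × 10/12) = 4.404 · e^0.009750
= 4.404 × 1.009798 = €4.447 per gallon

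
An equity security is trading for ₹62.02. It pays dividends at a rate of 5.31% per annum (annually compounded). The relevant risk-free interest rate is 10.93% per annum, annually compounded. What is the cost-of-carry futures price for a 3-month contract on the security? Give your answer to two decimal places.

F = S · (1+r)^T / (1+q)^T
= 62.02 × 1.026271 / 1.013019 = 62.02 × 1.013082
F = ₹62.83

₹62.83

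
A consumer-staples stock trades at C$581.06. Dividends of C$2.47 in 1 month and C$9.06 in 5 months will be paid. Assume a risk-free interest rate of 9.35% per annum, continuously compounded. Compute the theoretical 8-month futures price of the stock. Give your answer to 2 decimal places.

PV(dividends) I = 2.47·e^(−0.0935·1/12) + 9.06·e^(−0.0935·5/12)
I = 2.4508 + 8.7138 = 11.1646
F = (S − I)·e^(rT) = (581.06 − 11.1646) · e^(0.0935·8/12)
= 569.8954 · e^0.062333 = 569.8954 × 1.064317 = C$606.55

C$606.55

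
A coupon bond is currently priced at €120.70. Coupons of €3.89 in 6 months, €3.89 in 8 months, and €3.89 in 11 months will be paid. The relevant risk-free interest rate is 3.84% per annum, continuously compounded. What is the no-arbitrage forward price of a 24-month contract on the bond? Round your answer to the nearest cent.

€118.06

PV(coupons) I = 3.89·e^(−0.0384·6/12) + 3.89·e^(−0.0384·8/12) + 3.89·e^(−0.0384·11/12)
I = 3.8160 + 3.7917 + 3.7555 = 11.3632
F = (S − I)·e^(rT) = (120.70 − 11.3632) · e^(0.0384·24/12)
= 109.3368 · e^0.076800 = 109.3368 × 1.079826 = €118.06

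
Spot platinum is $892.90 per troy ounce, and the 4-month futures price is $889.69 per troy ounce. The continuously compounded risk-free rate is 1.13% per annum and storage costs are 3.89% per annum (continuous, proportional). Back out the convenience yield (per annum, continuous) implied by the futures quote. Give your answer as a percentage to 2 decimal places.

6.10%

F = S·e^((r+u−y)T) ⇒ (r+u−y) = ln(F/S)/T
ln(889.69/892.90) = -0.003602; /T ⇒ -0.010806
y = r + u − ln(F/S)/T = 0.0113 + 0.0389 + 0.010806 = 0.061006
y = 6.10%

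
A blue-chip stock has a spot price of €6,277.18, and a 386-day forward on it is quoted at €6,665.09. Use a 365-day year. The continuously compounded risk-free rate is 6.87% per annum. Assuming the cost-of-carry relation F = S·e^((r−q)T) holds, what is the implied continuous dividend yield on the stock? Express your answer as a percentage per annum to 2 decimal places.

From F = S·e^((r−q)T): (r − q) = ln(F/S)/T
ln(6665.09/6277.18) = ln(1.061797) = 0.059963
(r − q) = 0.059963 / (386/365) = 0.056701
q = r − ln(F/S)/T = 0.0687 − 0.056701 = 0.011999
q = 1.20%

1.20%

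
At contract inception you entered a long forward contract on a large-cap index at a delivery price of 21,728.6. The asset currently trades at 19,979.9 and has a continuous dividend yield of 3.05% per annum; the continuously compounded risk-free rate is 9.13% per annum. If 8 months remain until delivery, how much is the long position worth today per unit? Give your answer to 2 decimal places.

-867.75

Current fair forward for the remaining 8 months: F = S·e^((r − q)·T), (r − q) = 0.0913 − 0.0305 = 0.0608
F = 19979.9 · e^(0.0608 × 8/12) = 19979.9 × 1.04136602 = 20806.3889
Value of long forward = (F − K)·e^(−rT) = (20806.3889 − 21728.6) · e^(−0.0913·8/12)
= -922.2111 × 0.94094869 = -867.75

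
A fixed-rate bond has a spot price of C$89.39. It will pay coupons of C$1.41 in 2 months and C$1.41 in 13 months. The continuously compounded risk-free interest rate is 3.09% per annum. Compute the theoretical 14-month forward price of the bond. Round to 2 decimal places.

PV(coupons) I = 1.41·e^(−0.0309·2/12) + 1.41·e^(−0.0309·13/12)
I = 1.4028 + 1.3636 = 2.7664
F = (S − I)·e^(rT) = (89.39 − 2.7664) · e^(0.0309·14/12)
= 86.6236 · e^0.036050 = 86.6236 × 1.036708 = C$89.80

C$89.80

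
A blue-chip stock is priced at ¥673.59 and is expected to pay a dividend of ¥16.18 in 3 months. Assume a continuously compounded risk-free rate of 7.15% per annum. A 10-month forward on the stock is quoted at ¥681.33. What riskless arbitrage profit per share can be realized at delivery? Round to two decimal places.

PV(dividends) I = 16.18·e^(−0.0715·3/12) = 15.8934
Fair forward F* = (S − I)·e^(rT) = (673.59 − 15.8934)·e^0.059583 = 657.6966 × 1.061394 = 698.0752
Market ¥681.33 < fair 698.0752: forward underpriced → reverse cash-and-carry (short the stock, invest proceeds at r, pay the dividends, go long the forward).
Profit at T = |F_mkt − F*| = |681.33 − 698.0752| = ¥16.75 per share

¥16.75 per share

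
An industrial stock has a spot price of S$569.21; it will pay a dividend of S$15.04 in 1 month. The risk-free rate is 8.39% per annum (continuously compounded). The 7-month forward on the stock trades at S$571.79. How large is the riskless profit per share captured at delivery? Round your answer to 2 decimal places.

PV(dividends) I = 15.04·e^(−0.0839·1/12) = 14.9352
Fair forward F* = (S − I)·e^(rT) = (569.21 − 14.9352)·e^0.048942 = 554.2748 × 1.050159 = 582.0767
Market S$571.79 < fair 582.0767: forward underpriced → reverse cash-and-carry (short the stock, invest proceeds at r, pay the dividends, go long the forward).
Profit at T = |F_mkt − F*| = |571.79 − 582.0767| = S$10.29 per share

S$10.29 per share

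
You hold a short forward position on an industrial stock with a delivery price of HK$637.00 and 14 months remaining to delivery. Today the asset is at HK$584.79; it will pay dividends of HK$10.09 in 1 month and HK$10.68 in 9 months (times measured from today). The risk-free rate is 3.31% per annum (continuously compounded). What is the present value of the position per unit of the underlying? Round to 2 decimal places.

HK$48.56

PV(remaining dividends) I = 10.09·e^(−0.0331·1/12) + 10.68·e^(−0.0331·9/12) = 20.4803
Current forward F = (S − I)·e^(rT) = (584.79 − 20.4803)·e^(0.0331·14/12) = 564.3097 × 1.039372 = 586.5277
Value (long) = (F − K)·e^(−rT) = (586.5277 − 637.00) × 0.962119 = -48.5604
Short position value = −(long value) = HK$48.56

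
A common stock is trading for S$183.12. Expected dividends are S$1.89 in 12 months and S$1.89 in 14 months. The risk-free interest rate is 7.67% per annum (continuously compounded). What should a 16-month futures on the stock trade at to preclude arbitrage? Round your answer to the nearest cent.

S$198.98

PV(dividends) I = 1.89·e^(−0.0767·12/12) + 1.89·e^(−0.0767·14/12)
I = 1.7505 + 1.7282 = 3.4787
F = (S − I)·e^(rT) = (183.12 − 3.4787) · e^(0.0767·16/12)
= 179.6413 · e^0.102267 = 179.6413 × 1.107679 = S$198.98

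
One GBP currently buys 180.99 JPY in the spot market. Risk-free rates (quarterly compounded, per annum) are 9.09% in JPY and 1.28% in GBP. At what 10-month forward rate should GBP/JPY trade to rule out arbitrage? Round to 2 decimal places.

By covered interest parity, F = S · (1+r_JPY/4)^(4T) / (1+r_GBP/4)^(4T)
= 180.99 × 1.077779 / 1.010707 = 180.99 × 1.066361
F = 193.00 JPY per GBP

193.00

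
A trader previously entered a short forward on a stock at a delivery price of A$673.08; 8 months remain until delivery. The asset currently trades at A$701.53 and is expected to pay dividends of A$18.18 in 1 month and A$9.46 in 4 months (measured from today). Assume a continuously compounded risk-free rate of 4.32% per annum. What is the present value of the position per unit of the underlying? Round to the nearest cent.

PV(remaining dividends) I = 18.18·e^(−0.0432·1/12) + 9.46·e^(−0.0432·4/12) = 27.4394
Current forward F = (S − I)·e^(rT) = (701.53 − 27.4394)·e^(0.0432·8/12) = 674.0906 × 1.029219 = 693.7869
Value (long) = (F − K)·e^(−rT) = (693.7869 − 673.08) × 0.971611 = 20.1191
Short position value = −(long value) = -A$20.12

-A$20.12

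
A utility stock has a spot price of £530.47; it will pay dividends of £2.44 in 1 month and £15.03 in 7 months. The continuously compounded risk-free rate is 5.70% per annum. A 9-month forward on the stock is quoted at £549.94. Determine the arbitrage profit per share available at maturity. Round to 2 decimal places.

£14.01 per share

PV(dividends) I = 2.44·e^(−0.0570·1/12) + 15.03·e^(−0.0570·7/12) = 16.9669
Fair forward F* = (S − I)·e^(rT) = (530.47 − 16.9669)·e^0.042750 = 513.5031 × 1.043677 = 535.9314
Market £549.94 > fair 535.9314: forward overpriced → cash-and-carry (borrow at r, buy the stock and collect the dividends, short the forward).
Profit at T = |F_mkt − F*| = |549.94 − 535.9314| = £14.01 per share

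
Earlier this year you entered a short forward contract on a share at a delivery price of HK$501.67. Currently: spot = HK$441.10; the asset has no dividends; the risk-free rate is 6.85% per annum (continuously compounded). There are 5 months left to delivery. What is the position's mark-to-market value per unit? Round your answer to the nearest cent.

HK$46.45

Current fair forward for the remaining 5 months: F = S·e^(r·T), r = 0.0685
F = 441.10 · e^(0.0685 × 5/12) = 441.10 × 1.028953 = 453.8712
Value of long forward = (F − K)·e^(−rT) = (453.8712 − 501.67) · e^(−0.0685·5/12)
= -47.7988 × 0.971862 = -46.45
Short position value = −(long value) = HK$46.45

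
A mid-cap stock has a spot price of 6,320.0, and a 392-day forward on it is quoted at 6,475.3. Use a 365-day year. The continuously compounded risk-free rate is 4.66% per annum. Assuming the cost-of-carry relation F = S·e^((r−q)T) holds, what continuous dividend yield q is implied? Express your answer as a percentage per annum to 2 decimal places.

From F = S·e^((r−q)T): (r − q) = ln(F/S)/T
ln(6475.3/6320.0) = ln(1.024573) = 0.024276
(r − q) = 0.024276 / (392/365) = 0.022604
q = r − ln(F/S)/T = 0.0466 − 0.022604 = 0.023996
q = 2.40%

2.40%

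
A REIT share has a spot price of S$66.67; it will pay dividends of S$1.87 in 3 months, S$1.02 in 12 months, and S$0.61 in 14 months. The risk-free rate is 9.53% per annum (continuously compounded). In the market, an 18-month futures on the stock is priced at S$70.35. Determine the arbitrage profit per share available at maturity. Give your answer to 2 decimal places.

PV(dividends) I = 1.87·e^(−0.0953·3/12) + 1.02·e^(−0.0953·12/12) + 0.61·e^(−0.0953·14/12) = 3.2991
Fair futures F* = (S − I)·e^(rT) = (66.67 − 3.2991)·e^0.142950 = 63.3709 × 1.153672 = 73.1092
Market S$70.35 < fair 73.1092: forward underpriced → reverse cash-and-carry (short the stock, invest proceeds at r, pay the dividends, go long the forward).
Profit at T = |F_mkt − F*| = |70.35 − 73.1092| = S$2.76 per share

S$2.76 per share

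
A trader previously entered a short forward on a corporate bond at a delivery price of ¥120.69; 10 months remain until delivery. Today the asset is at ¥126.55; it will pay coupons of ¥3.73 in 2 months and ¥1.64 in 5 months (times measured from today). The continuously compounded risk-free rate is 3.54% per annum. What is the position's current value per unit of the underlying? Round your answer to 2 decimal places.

-¥4.04

PV(remaining coupons) I = 3.73·e^(−0.0354·2/12) + 1.64·e^(−0.0354·5/12) = 5.3240
Current forward F = (S − I)·e^(rT) = (126.55 − 5.3240)·e^(0.0354·10/12) = 121.2260 × 1.029939 = 124.8554
Value (long) = (F − K)·e^(−rT) = (124.8554 − 120.69) × 0.970931 = 4.0443
Short position value = −(long value) = -¥4.04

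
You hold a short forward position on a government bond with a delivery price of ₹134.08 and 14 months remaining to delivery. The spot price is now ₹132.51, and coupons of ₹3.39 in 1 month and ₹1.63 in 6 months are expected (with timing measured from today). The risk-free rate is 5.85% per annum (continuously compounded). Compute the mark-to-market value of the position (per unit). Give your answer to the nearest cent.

PV(remaining coupons) I = 3.39·e^(−0.0585·1/12) + 1.63·e^(−0.0585·6/12) = 4.9565
Current forward F = (S − I)·e^(rT) = (132.51 − 4.9565)·e^(0.0585·14/12) = 127.5535 × 1.070633 = 136.5630
Value (long) = (F − K)·e^(−rT) = (136.5630 − 134.08) × 0.934027 = 2.3192
Short position value = −(long value) = -₹2.32

-₹2.32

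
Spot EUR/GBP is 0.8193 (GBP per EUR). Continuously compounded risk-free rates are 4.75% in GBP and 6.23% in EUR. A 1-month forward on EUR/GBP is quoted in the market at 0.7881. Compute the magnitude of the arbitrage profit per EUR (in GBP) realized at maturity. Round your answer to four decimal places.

0.0302 per EUR (in GBP)

Fair forward: F* = S·e^(carry·T), with carry = (r_GBP − r_EUR) = 0.0475 − 0.0623 = -0.0148
F* = 0.8193 · e^(-0.0148 × 1/12) = 0.8193 · e^-0.001233 = 0.8193 × 0.998768 = 0.8183
Market 0.7881 < fair 0.8183: forward underpriced → reverse cash-and-carry (short spot, go long the forward).
At maturity, profit = |F_mkt − F*| = |0.7881 − 0.8183| = 0.0302 per EUR (in GBP)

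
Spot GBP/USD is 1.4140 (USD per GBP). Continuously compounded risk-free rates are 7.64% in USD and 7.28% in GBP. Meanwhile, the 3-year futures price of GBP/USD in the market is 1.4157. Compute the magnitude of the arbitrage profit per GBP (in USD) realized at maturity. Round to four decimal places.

Fair futures: F* = S·e^(carry·T), with carry = (r_USD − r_GBP) = 0.0764 − 0.0728 = 0.0036
F* = 1.4140 · e^(0.0036 × 3) = 1.4140 · e^0.010800 = 1.4140 × 1.010859 = 1.4294
Market 1.4157 < fair 1.4294: forward underpriced → reverse cash-and-carry (short spot, go long the forward).
At maturity, profit = |F_mkt − F*| = |1.4157 − 1.4294| = 0.0137 per GBP (in USD)

0.0137 per GBP (in USD)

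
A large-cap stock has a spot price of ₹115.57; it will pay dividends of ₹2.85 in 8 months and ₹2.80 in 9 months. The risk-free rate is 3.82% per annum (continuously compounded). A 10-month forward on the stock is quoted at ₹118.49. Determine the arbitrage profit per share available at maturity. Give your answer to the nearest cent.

₹4.86 per share

PV(dividends) I = 2.85·e^(−0.0382·8/12) + 2.80·e^(−0.0382·9/12) = 5.4993
Fair forward F* = (S − I)·e^(rT) = (115.57 − 5.4993)·e^0.031833 = 110.0707 × 1.032345 = 113.6309
Market ₹118.49 > fair 113.6309: forward overpriced → cash-and-carry (borrow at r, buy the stock and collect the dividends, short the forward).
Profit at T = |F_mkt − F*| = |118.49 − 113.6309| = ₹4.86 per share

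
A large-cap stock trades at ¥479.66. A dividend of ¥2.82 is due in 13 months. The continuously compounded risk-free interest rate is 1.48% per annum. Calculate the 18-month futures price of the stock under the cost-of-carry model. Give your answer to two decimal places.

¥487.59

PV(dividends) I = 2.82·e^(−0.0148·13/12)
I = 2.7751
F = (S − I)·e^(rT) = (479.66 − 2.7751) · e^(0.0148·18/12)
= 476.8849 · e^0.022200 = 476.8849 × 1.022448 = ¥487.59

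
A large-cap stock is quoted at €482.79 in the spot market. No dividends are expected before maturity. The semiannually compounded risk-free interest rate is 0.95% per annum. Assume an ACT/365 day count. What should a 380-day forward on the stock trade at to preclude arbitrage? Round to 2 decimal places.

F = S · (1+r/2)^(2T)
= 482.79 × 1.009916
F = €487.58

€487.58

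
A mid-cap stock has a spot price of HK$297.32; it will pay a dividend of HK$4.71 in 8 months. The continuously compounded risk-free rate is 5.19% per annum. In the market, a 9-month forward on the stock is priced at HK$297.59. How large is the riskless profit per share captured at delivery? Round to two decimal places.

HK$6.80 per share

PV(dividends) I = 4.71·e^(−0.0519·8/12) = 4.5498
Fair forward F* = (S − I)·e^(rT) = (297.32 − 4.5498)·e^0.038925 = 292.7702 × 1.039693 = 304.3911
Market HK$297.59 < fair 304.3911: forward underpriced → reverse cash-and-carry (short the stock, invest proceeds at r, pay the dividends, go long the forward).
Profit at T = |F_mkt − F*| = |297.59 − 304.3911| = HK$6.80 per share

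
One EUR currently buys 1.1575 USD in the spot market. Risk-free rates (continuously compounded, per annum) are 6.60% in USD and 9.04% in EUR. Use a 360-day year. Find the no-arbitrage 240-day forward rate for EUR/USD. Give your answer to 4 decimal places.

1.1388

F = S·e^((r_USD − r_EUR)T) = 1.1575 · e^((0.0660 − 0.0904) × 240/360)
= 1.1575 · e^-0.016267 = 1.1575 × 0.983865
F = 1.1388 USD per EUR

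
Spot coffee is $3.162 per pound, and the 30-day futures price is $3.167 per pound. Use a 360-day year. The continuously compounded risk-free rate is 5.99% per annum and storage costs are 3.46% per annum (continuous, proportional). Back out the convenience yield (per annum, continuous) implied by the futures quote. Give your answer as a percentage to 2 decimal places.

7.55%

F = S·e^((r+u−y)T) ⇒ (r+u−y) = ln(F/S)/T
ln(3.167/3.162) = 0.001580; /T ⇒ 0.018960
y = r + u − ln(F/S)/T = 0.0599 + 0.0346 − 0.018960 = 0.075540
y = 7.55%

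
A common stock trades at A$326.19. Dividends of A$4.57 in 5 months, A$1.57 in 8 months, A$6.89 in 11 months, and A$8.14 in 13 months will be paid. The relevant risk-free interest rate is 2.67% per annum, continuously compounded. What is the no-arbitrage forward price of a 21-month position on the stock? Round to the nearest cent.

A$320.11

PV(dividends) I = 4.57·e^(−0.0267·5/12) + 1.57·e^(−0.0267·8/12) + 6.89·e^(−0.0267·11/12) + 8.14·e^(−0.0267·13/12)
I = 4.5194 + 1.5423 + 6.7234 + 7.9079 = 20.6930
F = (S − I)·e^(rT) = (326.19 − 20.6930) · e^(0.0267·21/12)
= 305.4970 · e^0.046725 = 305.4970 × 1.047834 = A$320.11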